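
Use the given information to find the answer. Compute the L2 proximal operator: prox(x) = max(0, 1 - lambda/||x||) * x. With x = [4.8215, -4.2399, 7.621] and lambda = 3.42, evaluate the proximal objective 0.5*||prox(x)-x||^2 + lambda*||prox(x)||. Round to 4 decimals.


Step 1: Compute ||x||.
||x|| = 9.9651
Step 2: Compute scaling factor.
scale = max(0, 1 - 3.42/9.9651) = 0.6568
Step 3: prox(x) = [3.1668, -2.7848, 5.0055]
||prox(x)|| = 6.5451
Step 4: Proximal objective.
0.5*||prox-x||^2 = 5.8482
lambda*||prox|| = 22.3842
Total = 28.2324


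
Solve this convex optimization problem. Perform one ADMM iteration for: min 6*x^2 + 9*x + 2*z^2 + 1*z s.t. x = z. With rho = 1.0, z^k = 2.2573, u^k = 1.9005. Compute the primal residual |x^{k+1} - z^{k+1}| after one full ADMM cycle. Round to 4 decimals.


ADMM iteration with rho = 1.0, z^k = 2.2573, u^k = 1.9005
Step 1: x-update.
Minimize 6*x^2 + 9*x + (1.0/2)*(x - 2.2573 + 1.9005)^2
FOC: (2*6 + 1.0)*x = -9 + 1.0*(2.2573 - 1.9005)
x^{k+1} = -0.6649
Step 2: z-update.
Minimize 2*z^2 + 1*z + (1.0/2)*(-0.6649 - z + 1.9005)^2
FOC: (2*2 + 1.0)*z = -1 + 1.0*(-0.6649 + 1.9005)
z^{k+1} = 0.0471
Step 3: u-update.
u^{k+1} = 1.9005 - 0.6649 - 0.0471 = 1.1885
Step 4: Primal residual = |-0.6649 - 0.0471| = 0.712


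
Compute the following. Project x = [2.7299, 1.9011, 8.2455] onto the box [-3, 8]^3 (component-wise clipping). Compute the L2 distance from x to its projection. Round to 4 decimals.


Project each component onto [-3, 8].
clip(2.7299) = 2.7299, clip(1.9011) = 1.9011, clip(8.2455) = 8.0
Projection = [2.7299, 1.9011, 8.0]
Squared diffs: [0.0, 0.0, 0.0603]
Distance = sqrt(0.0603) = 0.2455


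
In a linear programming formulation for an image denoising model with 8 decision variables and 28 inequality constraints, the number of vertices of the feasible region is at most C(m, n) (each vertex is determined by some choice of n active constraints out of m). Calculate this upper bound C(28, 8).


Each vertex corresponds to some choice of n active constraints out of m, so the number of vertices is at most C(m, n) = m! / (n!(m-n)!).
m = 28, n = 8
Numerator: 28 * 27 * 26 * 25 * 24 * 23 * 22 * 21
Denominator: 8! = 40320
C(28, 8) = 3108105


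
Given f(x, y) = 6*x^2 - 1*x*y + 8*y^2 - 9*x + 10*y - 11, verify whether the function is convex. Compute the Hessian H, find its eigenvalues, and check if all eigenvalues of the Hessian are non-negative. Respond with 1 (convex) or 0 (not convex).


The Hessian of f(x,y) = 6*x^2 - 1*x*y + 8*y^2 - 9*x + 10*y - 11 is:
H = [[12, -1], [-1, 16]]
Trace = 12 + 16 = 28
Determinant = 12*16 - (-1)^2 = 191
Discriminant = (28)^2 - 4*191 = 20.0
Eigenvalues: lambda_1 = 11.7639, lambda_2 = 16.2361
The function is convex.

1


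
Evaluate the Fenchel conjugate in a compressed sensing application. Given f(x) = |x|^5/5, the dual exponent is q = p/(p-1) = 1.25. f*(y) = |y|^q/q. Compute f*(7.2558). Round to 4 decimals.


The conjugate exponent q satisfies 1/p + 1/q = 1.
p = 5, so q = 5/(5 - 1) = 1.25
|y|^q = 7.2558^1.25 = 11.9085
f*(7.2558) = 11.9085 / 1.25 = 9.5268


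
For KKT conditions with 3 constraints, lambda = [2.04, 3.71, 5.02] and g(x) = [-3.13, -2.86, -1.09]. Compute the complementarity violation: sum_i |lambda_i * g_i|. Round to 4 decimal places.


KKT complementary slackness check:
lambda_1 * g_1 = 2.04 * -3.13 = -6.3852
lambda_2 * g_2 = 3.71 * -2.86 = -10.6106
lambda_3 * g_3 = 5.02 * -1.09 = -5.4718
Total violation = 6.3852 + 10.6106 + 5.4718 = 22.4676


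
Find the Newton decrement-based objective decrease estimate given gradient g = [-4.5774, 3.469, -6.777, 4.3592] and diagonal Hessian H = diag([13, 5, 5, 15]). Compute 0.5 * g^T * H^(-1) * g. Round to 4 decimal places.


Step 1: H is diagonal, so H^(-1) * g = [-0.3521, 0.6938, -1.3554, 0.2906].
Step 2: g^T H^(-1) g = sum_i g_i^2 / H_ii
  = (-4.5774)^2/13 + (3.469)^2/5 + (-6.777)^2/5 + (4.3592)^2/15
  = 1.6117 + 2.4068 + 9.1855 + 1.2668 = 14.4709
Step 3: Objective decrease = 0.5 * g^T H^(-1) g = 7.2355


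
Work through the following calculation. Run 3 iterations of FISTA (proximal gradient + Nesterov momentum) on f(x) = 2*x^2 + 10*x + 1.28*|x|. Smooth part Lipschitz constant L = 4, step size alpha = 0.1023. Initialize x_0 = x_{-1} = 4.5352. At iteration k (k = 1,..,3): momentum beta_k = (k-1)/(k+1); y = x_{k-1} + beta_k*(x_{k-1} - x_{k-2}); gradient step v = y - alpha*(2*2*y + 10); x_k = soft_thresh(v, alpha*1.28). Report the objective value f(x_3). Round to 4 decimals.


FISTA on f(x) = 2*x^2 + 10*x + 1.28*|x|
L = 4, alpha = 0.1023
Iteration 1: beta = 0.0, y = 4.5352 + 0.0*(4.5352 - 4.5352) = 4.5352
  grad(y) = 28.1408, v = y - alpha*grad = 1.6564
  prox(v) = soft_thresh(1.6564, 0.1309) = 1.5255
Iteration 2: beta = 0.3333, y = 1.5255 + 0.3333*(1.5255 - 4.5352) = 0.5222
  grad(y) = 12.0888, v = y - alpha*grad = -0.7145
  prox(v) = soft_thresh(-0.7145, 0.1309) = -0.5835
Iteration 3: beta = 0.5, y = -0.5835 + 0.5*(-0.5835 - 1.5255) = -1.638
  grad(y) = 3.4479, v = y - alpha*grad = -1.9908
  prox(v) = soft_thresh(-1.9908, 0.1309) = -1.8598
f(x_3) = 2*(-1.8598)^2 + 10*(-1.8598) + 1.28*|-1.8598| = -9.2998


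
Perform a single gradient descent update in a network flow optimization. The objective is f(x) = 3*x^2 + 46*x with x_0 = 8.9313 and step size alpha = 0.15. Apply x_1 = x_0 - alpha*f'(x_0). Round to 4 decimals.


We compute the gradient at x_0 and apply the update.
f'(x) = 6*x + 46
f'(8.9313) = 6*8.9313 + 46 = 99.5878
x_1 = 8.9313 - 0.15*99.5878 = -6.0069


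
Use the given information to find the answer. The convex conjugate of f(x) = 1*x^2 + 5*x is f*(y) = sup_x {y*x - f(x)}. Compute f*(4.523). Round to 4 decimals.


f*(y) = sup_x {y*x - a*x^2 - b*x} = sup_x {(y-b)*x - a*x^2}
FOC: (y - b) - 2a*x = 0 => x* = (y - b)/(2a)
x* = (4.523 - 5)/(2*1) = -0.2385
f*(4.523) = (y-b)^2/(4a) = (4.523 - 5)^2/(4*1)
= 0.2275/4 = 0.0569


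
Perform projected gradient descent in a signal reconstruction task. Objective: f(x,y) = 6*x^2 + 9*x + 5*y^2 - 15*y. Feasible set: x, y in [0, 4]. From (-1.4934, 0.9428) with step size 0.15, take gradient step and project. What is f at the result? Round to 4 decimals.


Step 1: Compute gradient at (-1.4934, 0.9428).
grad_x = 2*6*-1.4934 + 9 = -8.9208
grad_y = 2*5*0.9428 - 15 = -5.572
Step 2: Gradient step.
x_raw = -1.4934 - 0.15*-8.9208 = -0.1553
y_raw = 0.9428 - 0.15*-5.572 = 1.7786
Step 3: Project onto [0, 4].
x_proj = clip(-0.1553) = 0.0
y_proj = clip(1.7786) = 1.7786
Step 4: Evaluate f.
f(0.0, 1.7786) = -10.8619


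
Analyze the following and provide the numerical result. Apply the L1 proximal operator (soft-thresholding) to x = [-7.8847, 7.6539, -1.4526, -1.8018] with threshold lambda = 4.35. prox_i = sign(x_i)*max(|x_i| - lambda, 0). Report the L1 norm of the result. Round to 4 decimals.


Soft-thresholding with lambda = 4.35:
prox(-7.8847) = sign(-7.8847)*max(|-7.8847| - 4.35, 0) = -3.5347
prox(7.6539) = sign(7.6539)*max(|7.6539| - 4.35, 0) = 3.3039
prox(-1.4526) = sign(-1.4526)*max(|-1.4526| - 4.35, 0) = 0.0
prox(-1.8018) = sign(-1.8018)*max(|-1.8018| - 4.35, 0) = 0.0
prox(x) = [-3.5347, 3.3039, 0.0, 0.0]
||prox(x)||_1 = 3.5347 + 3.3039 + 0.0 + 0.0 = 6.8386


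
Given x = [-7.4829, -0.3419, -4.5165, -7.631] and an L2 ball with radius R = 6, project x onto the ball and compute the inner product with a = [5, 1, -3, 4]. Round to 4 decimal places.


Step 1: Compute ||x|| (intermediates to 6 decimals).
||x|| = sqrt((-7.4829)^2 + (-0.3419)^2 + (-4.5165)^2 + (-7.631)^2) = 11.607826
Step 2: Project.
Since ||x|| > R, scale = R/||x|| = 6/11.607826 = 0.516893, proj(x) = scale * x
proj(x) = [-3.867859, -0.176726, -2.334547, -3.94441]
Step 3: Dot product.
a^T * proj(x) = 5*(-3.867859) + 1*(-0.176726) - 3*(-2.334547) + 4*(-3.94441) = -28.29


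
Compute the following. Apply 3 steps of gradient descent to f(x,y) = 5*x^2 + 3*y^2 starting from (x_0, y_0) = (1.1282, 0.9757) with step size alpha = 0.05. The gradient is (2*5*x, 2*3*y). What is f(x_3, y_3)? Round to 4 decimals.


Gradient descent on f(x,y) = 5*x^2 + 3*y^2.
Starting point: (1.1282, 0.9757), alpha = 0.05
Step 1: grad_x = 2*5*1.1282 = 11.282, grad_y = 2*3*0.9757 = 5.8542
  x_1 = 1.1282 - 0.05*11.282 = 0.5641
  y_1 = 0.9757 - 0.05*5.8542 = 0.683
Step 2: grad_x = 2*5*0.5641 = 5.641, grad_y = 2*3*0.683 = 4.0979
  x_2 = 0.5641 - 0.05*5.641 = 0.2821
  y_2 = 0.683 - 0.05*4.0979 = 0.4781
Step 3: grad_x = 2*5*0.2821 = 2.8205, grad_y = 2*3*0.4781 = 2.8686
  x_3 = 0.2821 - 0.05*2.8205 = 0.141
  y_3 = 0.4781 - 0.05*2.8686 = 0.3347
f(0.141, 0.3347) = 5*0.141^2 + 3*0.3347^2 = 0.4354


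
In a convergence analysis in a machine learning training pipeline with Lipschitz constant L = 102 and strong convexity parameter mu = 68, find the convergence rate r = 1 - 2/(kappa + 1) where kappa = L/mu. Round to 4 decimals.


Step 1: Compute the condition number.
kappa = L/mu = 102/68 = 1.5
Step 2: Compute the convergence rate.
r = 1 - 2/(kappa + 1) = 1 - 2*mu/(L + mu) = (L - mu)/(L + mu) = 34/170 = 0.2


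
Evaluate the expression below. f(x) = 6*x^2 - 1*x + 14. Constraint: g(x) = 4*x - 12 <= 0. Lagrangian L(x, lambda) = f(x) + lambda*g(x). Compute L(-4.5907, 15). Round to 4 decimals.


Step 1: Evaluate f(x).
f(-4.5907) = 6*(-4.5907)^2 - 1*(-4.5907) + 14 = 145.0379
Step 2: Evaluate g(x).
g(-4.5907) = 4*-4.5907 - 12 = -30.3628
Step 3: Compute Lagrangian.
L = 145.0379 + 15*-30.3628 = -310.4041


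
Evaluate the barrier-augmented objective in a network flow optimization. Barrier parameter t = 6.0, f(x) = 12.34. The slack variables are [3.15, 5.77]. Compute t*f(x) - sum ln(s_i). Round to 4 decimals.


Step 1: Compute log-barrier.
ln values: [1.1474, 1.7527]
phi = -(1.1474 + 1.7527) = -2.9001
Step 2: Compute augmented objective.
t*f(x) = 6.0*12.34 = 74.04
Total = 74.04 - 2.9001 = 71.1399


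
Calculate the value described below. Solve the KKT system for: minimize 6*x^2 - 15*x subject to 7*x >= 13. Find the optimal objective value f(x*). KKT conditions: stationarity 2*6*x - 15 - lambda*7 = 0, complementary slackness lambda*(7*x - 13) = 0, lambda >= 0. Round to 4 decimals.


Step 1: Try lambda = 0 (constraint inactive).
x_unc = 15/(2*6) = 1.25
Check: 7*1.25 = 8.75 < 13 -- violated!
Step 2: Constraint must be active: 7*x = 13
x* = 13/7 = 1.8571 (rounded; the exact value 13/7 is used below)
lambda = (2*6*(13/7) - 15)/7 = 1.0408
Step 3: Compute optimal value.
f(x*) = 6*(13/7)^2 - 15*(13/7) = -7.1633


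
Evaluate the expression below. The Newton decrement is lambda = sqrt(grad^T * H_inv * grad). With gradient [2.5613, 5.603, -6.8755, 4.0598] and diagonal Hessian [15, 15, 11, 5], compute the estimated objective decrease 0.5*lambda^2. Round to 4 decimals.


Step 1: H is diagonal, so H^(-1) * g = [0.1708, 0.3735, -0.625, 0.812].
Step 2: g^T H^(-1) g = sum_i g_i^2 / H_ii
  = (2.5613)^2/15 + (5.603)^2/15 + (-6.8755)^2/11 + (4.0598)^2/5
  = 0.4374 + 2.0929 + 4.2975 + 3.2964 = 10.1242
Step 3: Objective decrease = 0.5 * g^T H^(-1) g = 5.0621


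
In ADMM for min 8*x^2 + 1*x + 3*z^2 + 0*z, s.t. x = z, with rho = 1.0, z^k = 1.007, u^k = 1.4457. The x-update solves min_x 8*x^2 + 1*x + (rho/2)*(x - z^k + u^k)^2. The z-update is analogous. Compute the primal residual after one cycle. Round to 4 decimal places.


ADMM iteration with rho = 1.0, z^k = 1.007, u^k = 1.4457
Step 1: x-update.
Minimize 8*x^2 + 1*x + (1.0/2)*(x - 1.007 + 1.4457)^2
FOC: (2*8 + 1.0)*x = -1 + 1.0*(1.007 - 1.4457)
x^{k+1} = -0.0846
Step 2: z-update.
Minimize 3*z^2 + 0*z + (1.0/2)*(-0.0846 - z + 1.4457)^2
FOC: (2*3 + 1.0)*z = 0 + 1.0*(-0.0846 + 1.4457)
z^{k+1} = 0.1944
Step 3: u-update.
u^{k+1} = 1.4457 - 0.0846 - 0.1944 = 1.1666
Step 4: Primal residual = |-0.0846 - 0.1944| = 0.2791


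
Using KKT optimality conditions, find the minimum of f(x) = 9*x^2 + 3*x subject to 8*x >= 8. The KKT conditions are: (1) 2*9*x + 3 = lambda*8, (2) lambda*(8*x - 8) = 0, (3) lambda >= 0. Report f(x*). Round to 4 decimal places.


Step 1: Try lambda = 0 (constraint inactive).
x_unc = -3/(2*9) = -0.1667
Check: 8*-0.1667 = -1.3336 < 8 -- violated!
Step 2: Constraint must be active: 8*x = 8
x* = 8/8 = 1.0
lambda = (2*9*1.0 + 3)/8 = 2.625
Step 3: Compute optimal value.
f(x*) = 9*1.0^2 + 3*1.0 = 12.0


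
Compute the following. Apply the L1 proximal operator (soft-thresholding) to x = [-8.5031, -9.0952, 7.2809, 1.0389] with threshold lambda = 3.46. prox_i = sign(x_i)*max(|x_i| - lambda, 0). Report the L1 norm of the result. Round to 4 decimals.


Soft-thresholding with lambda = 3.46:
prox(-8.5031) = sign(-8.5031)*max(|-8.5031| - 3.46, 0) = -5.0431
prox(-9.0952) = sign(-9.0952)*max(|-9.0952| - 3.46, 0) = -5.6352
prox(7.2809) = sign(7.2809)*max(|7.2809| - 3.46, 0) = 3.8209
prox(1.0389) = sign(1.0389)*max(|1.0389| - 3.46, 0) = 0.0
prox(x) = [-5.0431, -5.6352, 3.8209, 0.0]
||prox(x)||_1 = 5.0431 + 5.6352 + 3.8209 + 0.0 = 14.4992


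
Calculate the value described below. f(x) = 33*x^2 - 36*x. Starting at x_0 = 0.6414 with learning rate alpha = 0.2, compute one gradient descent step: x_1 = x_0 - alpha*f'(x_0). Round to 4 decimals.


We compute the gradient at x_0 and apply the update.
f'(x) = 66*x - 36
f'(0.6414) = 66*0.6414 - 36 = 6.3324
x_1 = 0.6414 - 0.2*6.3324 = -0.6251


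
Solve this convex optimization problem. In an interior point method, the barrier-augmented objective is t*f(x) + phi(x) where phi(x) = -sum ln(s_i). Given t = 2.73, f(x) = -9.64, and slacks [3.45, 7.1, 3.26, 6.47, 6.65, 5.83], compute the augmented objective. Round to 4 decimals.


Step 1: Compute log-barrier.
ln values: [1.2384, 1.9601, 1.1817, 1.8672, 1.8946, 1.763]
phi = -(1.2384 + 1.9601 + 1.1817 + 1.8672 + 1.8946 + 1.763) = -9.905
Step 2: Compute augmented objective.
t*f(x) = 2.73*-9.64 = -26.3172
Total = -26.3172 - 9.905 = -36.2222


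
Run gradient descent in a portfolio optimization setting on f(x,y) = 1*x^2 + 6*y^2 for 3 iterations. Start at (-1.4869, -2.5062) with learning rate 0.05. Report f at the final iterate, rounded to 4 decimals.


Gradient descent on f(x,y) = 1*x^2 + 6*y^2.
Starting point: (-1.4869, -2.5062), alpha = 0.05
Step 1: grad_x = 2*1*-1.4869 = -2.9738, grad_y = 2*6*-2.5062 = -30.0744
  x_1 = -1.4869 - 0.05*-2.9738 = -1.3382
  y_1 = -2.5062 - 0.05*-30.0744 = -1.0025
Step 2: grad_x = 2*1*-1.3382 = -2.6764, grad_y = 2*6*-1.0025 = -12.0298
  x_2 = -1.3382 - 0.05*-2.6764 = -1.2044
  y_2 = -1.0025 - 0.05*-12.0298 = -0.401
Step 3: grad_x = 2*1*-1.2044 = -2.4088, grad_y = 2*6*-0.401 = -4.8119
  x_3 = -1.2044 - 0.05*-2.4088 = -1.084
  y_3 = -0.401 - 0.05*-4.8119 = -0.1604
f(-1.084, -0.1604) = 1*(-1.084)^2 + 6*(-0.1604)^2 = 1.3293


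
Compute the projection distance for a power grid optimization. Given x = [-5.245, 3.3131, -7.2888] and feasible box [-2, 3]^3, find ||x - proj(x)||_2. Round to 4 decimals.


Project each component onto [-2, 3].
clip(-5.245) = -2.0, clip(3.3131) = 3.0, clip(-7.2888) = -2.0
Projection = [-2.0, 3.0, -2.0]
Squared diffs: [10.53, 0.098, 27.9714]
Distance = sqrt(38.5994) = 6.2128


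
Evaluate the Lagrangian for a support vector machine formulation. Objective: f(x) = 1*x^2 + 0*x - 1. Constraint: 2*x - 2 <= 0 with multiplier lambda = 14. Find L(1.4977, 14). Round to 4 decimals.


Step 1: Evaluate f(x).
f(1.4977) = 1*1.4977^2 + 0*1.4977 - 1 = 1.2431
Step 2: Evaluate g(x).
g(1.4977) = 2*1.4977 - 2 = 0.9954
Step 3: Compute Lagrangian.
L = 1.2431 + 14*0.9954 = 15.1787


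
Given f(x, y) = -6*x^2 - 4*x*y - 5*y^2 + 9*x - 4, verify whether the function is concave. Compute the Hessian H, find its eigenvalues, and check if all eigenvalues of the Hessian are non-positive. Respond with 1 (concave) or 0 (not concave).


The Hessian of f(x,y) = -6*x^2 - 4*x*y - 5*y^2 + 9*x - 4 is:
H = [[-12, -4], [-4, -10]]
Trace = -12 - 10 = -22
Determinant = -12*-10 - (-4)^2 = 104
Discriminant = (-22)^2 - 4*104 = 68.0
Eigenvalues: lambda_1 = -15.1231, lambda_2 = -6.8769
The function is concave.

1


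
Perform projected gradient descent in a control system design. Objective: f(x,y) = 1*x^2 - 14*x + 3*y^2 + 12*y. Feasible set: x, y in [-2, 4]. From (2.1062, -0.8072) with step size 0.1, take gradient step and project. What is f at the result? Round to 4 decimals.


Step 1: Compute gradient at (2.1062, -0.8072).
grad_x = 2*1*2.1062 - 14 = -9.7876
grad_y = 2*3*-0.8072 + 12 = 7.1568
Step 2: Gradient step.
x_raw = 2.1062 - 0.1*-9.7876 = 3.085
y_raw = -0.8072 - 0.1*7.1568 = -1.5229
Step 3: Project onto [-2, 4].
x_proj = clip(3.085) = 3.085
y_proj = clip(-1.5229) = -1.5229
Step 4: Evaluate f.
f(3.085, -1.5229) = -44.9895


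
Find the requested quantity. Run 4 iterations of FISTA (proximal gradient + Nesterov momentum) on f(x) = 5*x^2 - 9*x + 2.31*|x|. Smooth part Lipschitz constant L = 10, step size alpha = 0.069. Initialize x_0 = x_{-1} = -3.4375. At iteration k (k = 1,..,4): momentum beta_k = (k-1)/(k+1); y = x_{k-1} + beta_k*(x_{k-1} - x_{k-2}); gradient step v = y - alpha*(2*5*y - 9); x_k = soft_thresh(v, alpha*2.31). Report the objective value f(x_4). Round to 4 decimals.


FISTA on f(x) = 5*x^2 - 9*x + 2.31*|x|
L = 10, alpha = 0.069
Iteration 1: beta = 0.0, y = -3.4375 + 0.0*(-3.4375 + 3.4375) = -3.4375
  grad(y) = -43.375, v = y - alpha*grad = -0.4446
  prox(v) = soft_thresh(-0.4446, 0.1594) = -0.2852
Iteration 2: beta = 0.3333, y = -0.2852 + 0.3333*(-0.2852 + 3.4375) = 0.7655
  grad(y) = -1.3448, v = y - alpha*grad = 0.8583
  prox(v) = soft_thresh(0.8583, 0.1594) = 0.6989
Iteration 3: beta = 0.5, y = 0.6989 + 0.5*(0.6989 + 0.2852) = 1.191
  grad(y) = 2.91, v = y - alpha*grad = 0.9902
  prox(v) = soft_thresh(0.9902, 0.1594) = 0.8308
Iteration 4: beta = 0.6, y = 0.8308 + 0.6*(0.8308 - 0.6989) = 0.91
  grad(y) = 0.0996, v = y - alpha*grad = 0.9031
  prox(v) = soft_thresh(0.9031, 0.1594) = 0.7437
f(x_4) = 5*0.7437^2 - 9*0.7437 + 2.31*|0.7437| = -2.2099


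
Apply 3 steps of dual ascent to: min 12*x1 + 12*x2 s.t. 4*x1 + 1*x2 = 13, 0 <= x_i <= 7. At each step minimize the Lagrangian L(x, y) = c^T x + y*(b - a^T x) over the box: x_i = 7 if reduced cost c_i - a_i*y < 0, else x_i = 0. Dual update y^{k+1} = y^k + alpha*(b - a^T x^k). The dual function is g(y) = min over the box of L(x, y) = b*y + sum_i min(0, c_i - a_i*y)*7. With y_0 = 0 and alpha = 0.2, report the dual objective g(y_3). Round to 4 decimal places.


Dual ascent for LP: min 12*x1 + 12*x2, 4*x1 + 1*x2 = 13, 0 <= x_i <= 7
Step 1: y^k = 0.0, reduced costs: (12.0, 12.0)
  x^k = (0.0, 0.0), subgradient = b - a^T x = 13.0
  y^{k+1} = 0.0 + 0.2*13.0 = 2.6
Step 2: y^k = 2.6, reduced costs: (1.6, 9.4)
  x^k = (0.0, 0.0), subgradient = b - a^T x = 13.0
  y^{k+1} = 2.6 + 0.2*13.0 = 5.2
Step 3: y^k = 5.2, reduced costs: (-8.8, 6.8)
  x^k = (7.0, 0.0), subgradient = b - a^T x = -15.0
  y^{k+1} = 5.2 + 0.2*-15.0 = 2.2
Dual objective at y_3 = 2.2: reduced costs (3.2, 9.8), box minimizer x = (0.0, 0.0)
g(y_3) = b*y + (c1 - a1*y)*x1 + (c2 - a2*y)*x2 = 13*2.2 + 3.2*0.0 + 9.8*0.0 = 28.6 + 0.0 + 0.0 = 28.6


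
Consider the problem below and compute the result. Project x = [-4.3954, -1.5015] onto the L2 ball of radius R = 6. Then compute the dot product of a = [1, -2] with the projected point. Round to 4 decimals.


Step 1: Compute ||x|| (intermediates to 6 decimals).
||x|| = sqrt((-4.3954)^2 + (-1.5015)^2) = 4.644787
Step 2: Project.
Since ||x|| <= R, proj = x (no scaling needed).
proj(x) = [-4.3954, -1.5015]
Step 3: Dot product.
a^T * proj(x) = 1*(-4.3954) - 2*(-1.5015) = -1.3924


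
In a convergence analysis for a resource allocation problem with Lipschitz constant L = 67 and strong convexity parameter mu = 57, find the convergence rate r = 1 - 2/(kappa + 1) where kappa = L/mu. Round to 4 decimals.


Step 1: Compute the condition number.
kappa = L/mu = 67/57 = 1.1754
Step 2: Compute the convergence rate.
r = 1 - 2/(kappa + 1) = 1 - 2*mu/(L + mu) = (L - mu)/(L + mu) = 10/124 = 0.0806


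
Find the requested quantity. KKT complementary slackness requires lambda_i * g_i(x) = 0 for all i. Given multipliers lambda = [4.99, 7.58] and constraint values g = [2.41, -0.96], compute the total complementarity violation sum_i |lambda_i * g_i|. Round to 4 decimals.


KKT complementary slackness check:
lambda_1 * g_1 = 4.99 * 2.41 = 12.0259
lambda_2 * g_2 = 7.58 * -0.96 = -7.2768
Total violation = 12.0259 + 7.2768 = 19.3027


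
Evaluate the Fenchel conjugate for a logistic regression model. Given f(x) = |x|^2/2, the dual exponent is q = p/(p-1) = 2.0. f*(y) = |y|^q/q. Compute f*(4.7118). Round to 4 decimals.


The conjugate exponent q satisfies 1/p + 1/q = 1.
p = 2, so q = 2/(2 - 1) = 2.0
|y|^q = 4.7118^2.0 = 22.2011
f*(4.7118) = 22.2011 / 2.0 = 11.1005


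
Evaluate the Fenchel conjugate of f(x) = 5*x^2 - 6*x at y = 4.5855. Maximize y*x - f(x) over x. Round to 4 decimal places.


f*(y) = sup_x {y*x - a*x^2 - b*x} = sup_x {(y-b)*x - a*x^2}
FOC: (y - b) - 2a*x = 0 => x* = (y - b)/(2a)
x* = (4.5855 + 6)/(2*5) = 1.0586
f*(4.5855) = (y-b)^2/(4a) = (4.5855 + 6)^2/(4*5)
= 112.0528/20 = 5.6026


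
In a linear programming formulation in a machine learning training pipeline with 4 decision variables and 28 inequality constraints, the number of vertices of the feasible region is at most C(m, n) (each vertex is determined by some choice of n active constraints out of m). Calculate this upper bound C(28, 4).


Each vertex corresponds to some choice of n active constraints out of m, so the number of vertices is at most C(m, n) = m! / (n!(m-n)!).
m = 28, n = 4
Numerator: 28 * 27 * 26 * 25
Denominator: 4! = 24
C(28, 4) = 20475


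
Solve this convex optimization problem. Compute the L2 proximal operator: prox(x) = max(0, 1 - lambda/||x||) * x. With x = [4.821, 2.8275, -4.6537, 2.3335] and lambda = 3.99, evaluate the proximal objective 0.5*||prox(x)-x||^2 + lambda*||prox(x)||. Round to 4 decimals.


Step 1: Compute ||x||.
||x|| = 7.638
Step 2: Compute scaling factor.
scale = max(0, 1 - 3.99/7.638) = 0.4776
Step 3: prox(x) = [2.3026, 1.3504, -2.2227, 1.1145]
||prox(x)|| = 3.648
Step 4: Proximal objective.
0.5*||prox-x||^2 = 7.9601
lambda*||prox|| = 14.5555
Total = 22.5155


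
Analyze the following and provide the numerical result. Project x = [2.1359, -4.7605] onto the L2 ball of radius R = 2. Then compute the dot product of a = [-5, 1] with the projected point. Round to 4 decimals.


Step 1: Compute ||x|| (intermediates to 6 decimals).
||x|| = sqrt(2.1359^2 + (-4.7605)^2) = 5.217703
Step 2: Project.
Since ||x|| > R, scale = R/||x|| = 2/5.217703 = 0.38331, proj(x) = scale * x
proj(x) = [0.818712, -1.824747]
Step 3: Dot product.
a^T * proj(x) = -5*0.818712 + 1*(-1.824747) = -5.9183


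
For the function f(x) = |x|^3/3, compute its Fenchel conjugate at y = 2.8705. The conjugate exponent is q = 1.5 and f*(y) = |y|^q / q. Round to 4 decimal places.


The conjugate exponent q satisfies 1/p + 1/q = 1.
p = 3, so q = 3/(3 - 1) = 1.5
|y|^q = 2.8705^1.5 = 4.8634
f*(2.8705) = 4.8634 / 1.5 = 3.2422


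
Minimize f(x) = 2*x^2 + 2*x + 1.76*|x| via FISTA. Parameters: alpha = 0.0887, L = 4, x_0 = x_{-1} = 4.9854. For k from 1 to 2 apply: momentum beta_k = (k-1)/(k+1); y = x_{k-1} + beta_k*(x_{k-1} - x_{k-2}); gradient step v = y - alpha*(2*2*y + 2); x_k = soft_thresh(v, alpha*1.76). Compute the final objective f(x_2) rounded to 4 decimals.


FISTA on f(x) = 2*x^2 + 2*x + 1.76*|x|
L = 4, alpha = 0.0887
Iteration 1: beta = 0.0, y = 4.9854 + 0.0*(4.9854 - 4.9854) = 4.9854
  grad(y) = 21.9416, v = y - alpha*grad = 3.0392
  prox(v) = soft_thresh(3.0392, 0.1561) = 2.8831
Iteration 2: beta = 0.3333, y = 2.8831 + 0.3333*(2.8831 - 4.9854) = 2.1823
  grad(y) = 10.7292, v = y - alpha*grad = 1.2306
  prox(v) = soft_thresh(1.2306, 0.1561) = 1.0745
f(x_2) = 2*1.0745^2 + 2*1.0745 + 1.76*|1.0745| = 6.3492


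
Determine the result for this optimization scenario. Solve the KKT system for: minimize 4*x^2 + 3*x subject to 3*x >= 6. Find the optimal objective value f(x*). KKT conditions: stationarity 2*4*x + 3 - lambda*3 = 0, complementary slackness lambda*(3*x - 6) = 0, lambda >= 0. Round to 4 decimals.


Step 1: Try lambda = 0 (constraint inactive).
x_unc = -3/(2*4) = -0.375
Check: 3*-0.375 = -1.125 < 6 -- violated!
Step 2: Constraint must be active: 3*x = 6
x* = 6/3 = 2.0
lambda = (2*4*2.0 + 3)/3 = 6.3333
Step 3: Compute optimal value.
f(x*) = 4*2.0^2 + 3*2.0 = 22.0


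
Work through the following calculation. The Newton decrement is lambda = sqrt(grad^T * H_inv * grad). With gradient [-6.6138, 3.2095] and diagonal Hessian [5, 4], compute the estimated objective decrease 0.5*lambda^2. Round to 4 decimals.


Step 1: H is diagonal, so H^(-1) * g = [-1.3228, 0.8024].
Step 2: g^T H^(-1) g = sum_i g_i^2 / H_ii
  = (-6.6138)^2/5 + (3.2095)^2/4
  = 8.7485 + 2.5752 = 11.3237
Step 3: Objective decrease = 0.5 * g^T H^(-1) g = 5.6618


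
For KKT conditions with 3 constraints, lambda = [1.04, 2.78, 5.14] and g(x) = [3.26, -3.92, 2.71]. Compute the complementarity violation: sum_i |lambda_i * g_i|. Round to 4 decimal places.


KKT complementary slackness check:
lambda_1 * g_1 = 1.04 * 3.26 = 3.3904
lambda_2 * g_2 = 2.78 * -3.92 = -10.8976
lambda_3 * g_3 = 5.14 * 2.71 = 13.9294
Total violation = 3.3904 + 10.8976 + 13.9294 = 28.2174


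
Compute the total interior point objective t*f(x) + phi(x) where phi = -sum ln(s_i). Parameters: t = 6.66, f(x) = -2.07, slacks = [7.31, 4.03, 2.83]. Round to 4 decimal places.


Step 1: Compute log-barrier.
ln values: [1.9892, 1.3938, 1.0403]
phi = -(1.9892 + 1.3938 + 1.0403) = -4.4233
Step 2: Compute augmented objective.
t*f(x) = 6.66*-2.07 = -13.7862
Total = -13.7862 - 4.4233 = -18.2095


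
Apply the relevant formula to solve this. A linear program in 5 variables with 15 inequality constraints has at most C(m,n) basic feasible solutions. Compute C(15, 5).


Each vertex corresponds to some choice of n active constraints out of m, so the number of vertices is at most C(m, n) = m! / (n!(m-n)!).
m = 15, n = 5
Numerator: 15 * 14 * 13 * 12 * 11
Denominator: 5! = 120
C(15, 5) = 3003


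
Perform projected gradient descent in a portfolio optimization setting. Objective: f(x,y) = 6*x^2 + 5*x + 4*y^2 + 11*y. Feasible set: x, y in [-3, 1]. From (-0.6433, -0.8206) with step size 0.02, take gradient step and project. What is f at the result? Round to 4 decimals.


Step 1: Compute gradient at (-0.6433, -0.8206).
grad_x = 2*6*-0.6433 + 5 = -2.7196
grad_y = 2*4*-0.8206 + 11 = 4.4352
Step 2: Gradient step.
x_raw = -0.6433 - 0.02*-2.7196 = -0.5889
y_raw = -0.8206 - 0.02*4.4352 = -0.9093
Step 3: Project onto [-3, 1].
x_proj = clip(-0.5889) = -0.5889
y_proj = clip(-0.9093) = -0.9093
Step 4: Evaluate f.
f(-0.5889, -0.9093) = -7.5587


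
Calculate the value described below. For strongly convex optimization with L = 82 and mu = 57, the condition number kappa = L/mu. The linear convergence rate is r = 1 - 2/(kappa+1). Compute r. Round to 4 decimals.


Step 1: Compute the condition number.
kappa = L/mu = 82/57 = 1.4386
Step 2: Compute the convergence rate.
r = 1 - 2/(kappa + 1) = 1 - 2*mu/(L + mu) = (L - mu)/(L + mu) = 25/139 = 0.1799


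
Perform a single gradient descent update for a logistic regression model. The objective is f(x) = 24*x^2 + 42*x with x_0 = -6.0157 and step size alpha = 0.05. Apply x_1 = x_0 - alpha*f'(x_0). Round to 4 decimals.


We compute the gradient at x_0 and apply the update.
f'(x) = 48*x + 42
f'(-6.0157) = 48*-6.0157 + 42 = -246.7536
x_1 = -6.0157 - 0.05*-246.7536 = 6.322


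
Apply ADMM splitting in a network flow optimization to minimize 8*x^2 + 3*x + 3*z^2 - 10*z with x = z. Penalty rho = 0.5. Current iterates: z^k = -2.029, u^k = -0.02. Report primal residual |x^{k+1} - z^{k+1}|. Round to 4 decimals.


ADMM iteration with rho = 0.5, z^k = -2.029, u^k = -0.02
Step 1: x-update.
Minimize 8*x^2 + 3*x + (0.5/2)*(x + 2.029 - 0.02)^2
FOC: (2*8 + 0.5)*x = -3 + 0.5*(-2.029 + 0.02)
x^{k+1} = -0.2427
Step 2: z-update.
Minimize 3*z^2 - 10*z + (0.5/2)*(-0.2427 - z - 0.02)^2
FOC: (2*3 + 0.5)*z = 10 + 0.5*(-0.2427 - 0.02)
z^{k+1} = 1.5183
Step 3: u-update.
u^{k+1} = -0.02 - 0.2427 - 1.5183 = -1.781
Step 4: Primal residual = |-0.2427 - 1.5183| = 1.761


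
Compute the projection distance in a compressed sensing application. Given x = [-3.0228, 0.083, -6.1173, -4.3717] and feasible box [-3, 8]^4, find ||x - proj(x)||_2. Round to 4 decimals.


Project each component onto [-3, 8].
clip(-3.0228) = -3.0, clip(0.083) = 0.083, clip(-6.1173) = -3.0, clip(-4.3717) = -3.0
Projection = [-3.0, 0.083, -3.0, -3.0]
Squared diffs: [0.0005, 0.0, 9.7176, 1.8816]
Distance = sqrt(11.5997) = 3.4058


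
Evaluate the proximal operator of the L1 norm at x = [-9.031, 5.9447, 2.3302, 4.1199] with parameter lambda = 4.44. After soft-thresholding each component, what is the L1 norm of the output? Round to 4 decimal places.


Soft-thresholding with lambda = 4.44:
prox(-9.031) = sign(-9.031)*max(|-9.031| - 4.44, 0) = -4.591
prox(5.9447) = sign(5.9447)*max(|5.9447| - 4.44, 0) = 1.5047
prox(2.3302) = sign(2.3302)*max(|2.3302| - 4.44, 0) = 0.0
prox(4.1199) = sign(4.1199)*max(|4.1199| - 4.44, 0) = 0.0
prox(x) = [-4.591, 1.5047, 0.0, 0.0]
||prox(x)||_1 = 4.591 + 1.5047 + 0.0 + 0.0 = 6.0957


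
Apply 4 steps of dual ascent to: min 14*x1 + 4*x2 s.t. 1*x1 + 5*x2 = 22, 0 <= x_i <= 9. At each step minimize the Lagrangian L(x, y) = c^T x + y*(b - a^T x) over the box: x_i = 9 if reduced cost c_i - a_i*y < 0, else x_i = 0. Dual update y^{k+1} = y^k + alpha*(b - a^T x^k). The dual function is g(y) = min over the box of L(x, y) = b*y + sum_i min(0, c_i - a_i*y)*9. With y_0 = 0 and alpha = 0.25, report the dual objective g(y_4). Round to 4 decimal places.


Dual ascent for LP: min 14*x1 + 4*x2, 1*x1 + 5*x2 = 22, 0 <= x_i <= 9
Step 1: y^k = 0.0, reduced costs: (14.0, 4.0)
  x^k = (0.0, 0.0), subgradient = b - a^T x = 22.0
  y^{k+1} = 0.0 + 0.25*22.0 = 5.5
Step 2: y^k = 5.5, reduced costs: (8.5, -23.5)
  x^k = (0.0, 9.0), subgradient = b - a^T x = -23.0
  y^{k+1} = 5.5 + 0.25*-23.0 = -0.25
Step 3: y^k = -0.25, reduced costs: (14.25, 5.25)
  x^k = (0.0, 0.0), subgradient = b - a^T x = 22.0
  y^{k+1} = -0.25 + 0.25*22.0 = 5.25
Step 4: y^k = 5.25, reduced costs: (8.75, -22.25)
  x^k = (0.0, 9.0), subgradient = b - a^T x = -23.0
  y^{k+1} = 5.25 + 0.25*-23.0 = -0.5
Dual objective at y_4 = -0.5: reduced costs (14.5, 6.5), box minimizer x = (0.0, 0.0)
g(y_4) = b*y + (c1 - a1*y)*x1 + (c2 - a2*y)*x2 = 22*(-0.5) + 14.5*0.0 + 6.5*0.0 = -11.0 + 0.0 + 0.0 = -11.0


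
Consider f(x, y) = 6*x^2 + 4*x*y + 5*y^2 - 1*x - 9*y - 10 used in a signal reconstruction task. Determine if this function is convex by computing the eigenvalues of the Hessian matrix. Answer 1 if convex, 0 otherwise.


The Hessian of f(x,y) = 6*x^2 + 4*x*y + 5*y^2 - 1*x - 9*y - 10 is:
H = [[12, 4], [4, 10]]
Trace = 12 + 10 = 22
Determinant = 12*10 - (4)^2 = 104
Discriminant = (22)^2 - 4*104 = 68.0
Eigenvalues: lambda_1 = 6.8769, lambda_2 = 15.1231
The function is convex.

1


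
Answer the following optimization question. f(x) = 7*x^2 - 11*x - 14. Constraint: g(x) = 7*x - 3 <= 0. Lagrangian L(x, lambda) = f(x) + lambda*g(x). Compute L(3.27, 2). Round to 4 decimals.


Step 1: Evaluate f(x).
f(3.27) = 7*3.27^2 - 11*3.27 - 14 = 24.8803
Step 2: Evaluate g(x).
g(3.27) = 7*3.27 - 3 = 19.89
Step 3: Compute Lagrangian.
L = 24.8803 + 2*19.89 = 64.6603


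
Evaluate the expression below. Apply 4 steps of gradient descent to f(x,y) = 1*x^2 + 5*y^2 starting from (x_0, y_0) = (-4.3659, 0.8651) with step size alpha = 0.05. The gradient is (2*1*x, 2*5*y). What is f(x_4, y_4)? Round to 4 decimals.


Gradient descent on f(x,y) = 1*x^2 + 5*y^2.
Starting point: (-4.3659, 0.8651), alpha = 0.05
Step 1: grad_x = 2*1*-4.3659 = -8.7318, grad_y = 2*5*0.8651 = 8.651
  x_1 = -4.3659 - 0.05*-8.7318 = -3.9293
  y_1 = 0.8651 - 0.05*8.651 = 0.4326
Step 2: grad_x = 2*1*-3.9293 = -7.8586, grad_y = 2*5*0.4326 = 4.3255
  x_2 = -3.9293 - 0.05*-7.8586 = -3.5364
  y_2 = 0.4326 - 0.05*4.3255 = 0.2163
Step 3: grad_x = 2*1*-3.5364 = -7.0728, grad_y = 2*5*0.2163 = 2.1628
  x_3 = -3.5364 - 0.05*-7.0728 = -3.1827
  y_3 = 0.2163 - 0.05*2.1628 = 0.1081
Step 4: grad_x = 2*1*-3.1827 = -6.3655, grad_y = 2*5*0.1081 = 1.0814
  x_4 = -3.1827 - 0.05*-6.3655 = -2.8645
  y_4 = 0.1081 - 0.05*1.0814 = 0.0541
f(-2.8645, 0.0541) = 1*(-2.8645)^2 + 5*0.0541^2 = 8.2198


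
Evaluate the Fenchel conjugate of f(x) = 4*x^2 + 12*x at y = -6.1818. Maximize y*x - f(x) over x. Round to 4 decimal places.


f*(y) = sup_x {y*x - a*x^2 - b*x} = sup_x {(y-b)*x - a*x^2}
FOC: (y - b) - 2a*x = 0 => x* = (y - b)/(2a)
x* = (-6.1818 - 12)/(2*4) = -2.2727
f*(-6.1818) = (y-b)^2/(4a) = (-6.1818 - 12)^2/(4*4)
= 330.5779/16 = 20.6611


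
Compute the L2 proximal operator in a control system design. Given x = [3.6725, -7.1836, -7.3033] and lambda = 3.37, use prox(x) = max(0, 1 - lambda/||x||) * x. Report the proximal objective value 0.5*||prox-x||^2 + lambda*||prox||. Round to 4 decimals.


Step 1: Compute ||x||.
||x|| = 10.8825
Step 2: Compute scaling factor.
scale = max(0, 1 - 3.37/10.8825) = 0.6903
Step 3: prox(x) = [2.5352, -4.9591, -5.0417]
||prox(x)|| = 7.5125
Step 4: Proximal objective.
0.5*||prox-x||^2 = 5.6785
lambda*||prox|| = 25.3171
Total = 30.9957


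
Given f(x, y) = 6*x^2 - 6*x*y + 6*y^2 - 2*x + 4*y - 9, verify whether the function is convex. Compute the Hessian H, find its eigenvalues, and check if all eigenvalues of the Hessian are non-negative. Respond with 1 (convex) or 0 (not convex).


The Hessian of f(x,y) = 6*x^2 - 6*x*y + 6*y^2 - 2*x + 4*y - 9 is:
H = [[12, -6], [-6, 12]]
Trace = 12 + 12 = 24
Determinant = 12*12 - (-6)^2 = 108
Discriminant = (24)^2 - 4*108 = 144.0
Eigenvalues: lambda_1 = 6.0, lambda_2 = 18.0
The function is convex.

1


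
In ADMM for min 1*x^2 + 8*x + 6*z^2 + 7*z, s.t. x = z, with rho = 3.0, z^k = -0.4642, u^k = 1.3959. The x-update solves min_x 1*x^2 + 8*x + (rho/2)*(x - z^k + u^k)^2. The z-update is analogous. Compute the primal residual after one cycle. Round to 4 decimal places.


ADMM iteration with rho = 3.0, z^k = -0.4642, u^k = 1.3959
Step 1: x-update.
Minimize 1*x^2 + 8*x + (3.0/2)*(x + 0.4642 + 1.3959)^2
FOC: (2*1 + 3.0)*x = -8 + 3.0*(-0.4642 - 1.3959)
x^{k+1} = -2.7161
Step 2: z-update.
Minimize 6*z^2 + 7*z + (3.0/2)*(-2.7161 - z + 1.3959)^2
FOC: (2*6 + 3.0)*z = -7 + 3.0*(-2.7161 + 1.3959)
z^{k+1} = -0.7307
Step 3: u-update.
u^{k+1} = 1.3959 - 2.7161 + 0.7307 = -0.5895
Step 4: Primal residual = |-2.7161 + 0.7307| = 1.9854


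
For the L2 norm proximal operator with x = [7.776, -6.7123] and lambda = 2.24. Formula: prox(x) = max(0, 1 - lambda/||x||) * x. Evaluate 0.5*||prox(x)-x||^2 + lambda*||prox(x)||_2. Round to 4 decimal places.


Step 1: Compute ||x||.
||x|| = 10.2723
Step 2: Compute scaling factor.
scale = max(0, 1 - 2.24/10.2723) = 0.7819
Step 3: prox(x) = [6.0804, -5.2486]
||prox(x)|| = 8.0323
Step 4: Proximal objective.
0.5*||prox-x||^2 = 2.5088
lambda*||prox|| = 17.9924
Total = 20.5013


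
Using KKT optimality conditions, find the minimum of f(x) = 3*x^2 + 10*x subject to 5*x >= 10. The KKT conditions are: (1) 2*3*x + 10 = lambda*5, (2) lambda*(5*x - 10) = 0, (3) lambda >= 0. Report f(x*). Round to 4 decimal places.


Step 1: Try lambda = 0 (constraint inactive).
x_unc = -10/(2*3) = -1.6667
Check: 5*-1.6667 = -8.3335 < 10 -- violated!
Step 2: Constraint must be active: 5*x = 10
x* = 10/5 = 2.0
lambda = (2*3*2.0 + 10)/5 = 4.4
Step 3: Compute optimal value.
f(x*) = 3*2.0^2 + 10*2.0 = 32.0


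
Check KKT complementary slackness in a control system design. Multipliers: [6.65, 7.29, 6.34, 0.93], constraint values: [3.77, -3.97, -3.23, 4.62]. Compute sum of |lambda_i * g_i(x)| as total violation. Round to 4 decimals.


KKT complementary slackness check:
lambda_1 * g_1 = 6.65 * 3.77 = 25.0705
lambda_2 * g_2 = 7.29 * -3.97 = -28.9413
lambda_3 * g_3 = 6.34 * -3.23 = -20.4782
lambda_4 * g_4 = 0.93 * 4.62 = 4.2966
Total violation = 25.0705 + 28.9413 + 20.4782 + 4.2966 = 78.7866


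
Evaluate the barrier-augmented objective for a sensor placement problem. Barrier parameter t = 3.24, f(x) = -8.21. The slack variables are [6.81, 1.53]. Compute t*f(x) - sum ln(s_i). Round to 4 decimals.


Step 1: Compute log-barrier.
ln values: [1.9184, 0.4253]
phi = -(1.9184 + 0.4253) = -2.3437
Step 2: Compute augmented objective.
t*f(x) = 3.24*-8.21 = -26.6004
Total = -26.6004 - 2.3437 = -28.9441


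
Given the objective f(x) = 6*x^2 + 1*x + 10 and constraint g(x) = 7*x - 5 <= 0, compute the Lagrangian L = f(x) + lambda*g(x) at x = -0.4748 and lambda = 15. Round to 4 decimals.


Step 1: Evaluate f(x).
f(-0.4748) = 6*(-0.4748)^2 + 1*(-0.4748) + 10 = 10.8778
Step 2: Evaluate g(x).
g(-0.4748) = 7*-0.4748 - 5 = -8.3236
Step 3: Compute Lagrangian.
L = 10.8778 + 15*-8.3236 = -113.9762


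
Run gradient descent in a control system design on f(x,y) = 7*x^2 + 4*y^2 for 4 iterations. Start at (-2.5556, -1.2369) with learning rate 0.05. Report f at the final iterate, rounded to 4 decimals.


Gradient descent on f(x,y) = 7*x^2 + 4*y^2.
Starting point: (-2.5556, -1.2369), alpha = 0.05
Step 1: grad_x = 2*7*-2.5556 = -35.7784, grad_y = 2*4*-1.2369 = -9.8952
  x_1 = -2.5556 - 0.05*-35.7784 = -0.7667
  y_1 = -1.2369 - 0.05*-9.8952 = -0.7421
Step 2: grad_x = 2*7*-0.7667 = -10.7335, grad_y = 2*4*-0.7421 = -5.9371
  x_2 = -0.7667 - 0.05*-10.7335 = -0.23
  y_2 = -0.7421 - 0.05*-5.9371 = -0.4453
Step 3: grad_x = 2*7*-0.23 = -3.2201, grad_y = 2*4*-0.4453 = -3.5623
  x_3 = -0.23 - 0.05*-3.2201 = -0.069
  y_3 = -0.4453 - 0.05*-3.5623 = -0.2672
Step 4: grad_x = 2*7*-0.069 = -0.966, grad_y = 2*4*-0.2672 = -2.1374
  x_4 = -0.069 - 0.05*-0.966 = -0.0207
  y_4 = -0.2672 - 0.05*-2.1374 = -0.1603
f(-0.0207, -0.1603) = 7*(-0.0207)^2 + 4*(-0.1603)^2 = 0.1058


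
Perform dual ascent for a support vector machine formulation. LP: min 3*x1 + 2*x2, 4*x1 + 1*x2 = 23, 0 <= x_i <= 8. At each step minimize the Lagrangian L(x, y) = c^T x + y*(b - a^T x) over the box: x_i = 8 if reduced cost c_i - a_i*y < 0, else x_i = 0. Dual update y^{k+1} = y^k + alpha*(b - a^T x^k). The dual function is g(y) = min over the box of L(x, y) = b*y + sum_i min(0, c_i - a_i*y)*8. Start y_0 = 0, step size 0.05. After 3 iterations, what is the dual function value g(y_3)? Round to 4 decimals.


Dual ascent for LP: min 3*x1 + 2*x2, 4*x1 + 1*x2 = 23, 0 <= x_i <= 8
Step 1: y^k = 0.0, reduced costs: (3.0, 2.0)
  x^k = (0.0, 0.0), subgradient = b - a^T x = 23.0
  y^{k+1} = 0.0 + 0.05*23.0 = 1.15
Step 2: y^k = 1.15, reduced costs: (-1.6, 0.85)
  x^k = (8.0, 0.0), subgradient = b - a^T x = -9.0
  y^{k+1} = 1.15 + 0.05*-9.0 = 0.7
Step 3: y^k = 0.7, reduced costs: (0.2, 1.3)
  x^k = (0.0, 0.0), subgradient = b - a^T x = 23.0
  y^{k+1} = 0.7 + 0.05*23.0 = 1.85
Dual objective at y_3 = 1.85: reduced costs (-4.4, 0.15), box minimizer x = (8.0, 0.0)
g(y_3) = b*y + (c1 - a1*y)*x1 + (c2 - a2*y)*x2 = 23*1.85 + (-4.4)*8.0 + 0.15*0.0 = 42.55 - 35.2 + 0.0 = 7.35


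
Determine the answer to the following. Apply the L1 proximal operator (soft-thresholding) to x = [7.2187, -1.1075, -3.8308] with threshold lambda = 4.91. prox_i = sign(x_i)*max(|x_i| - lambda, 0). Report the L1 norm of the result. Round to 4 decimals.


Soft-thresholding with lambda = 4.91:
prox(7.2187) = sign(7.2187)*max(|7.2187| - 4.91, 0) = 2.3087
prox(-1.1075) = sign(-1.1075)*max(|-1.1075| - 4.91, 0) = 0.0
prox(-3.8308) = sign(-3.8308)*max(|-3.8308| - 4.91, 0) = 0.0
prox(x) = [2.3087, 0.0, 0.0]
||prox(x)||_1 = 2.3087 + 0.0 + 0.0 = 2.3087


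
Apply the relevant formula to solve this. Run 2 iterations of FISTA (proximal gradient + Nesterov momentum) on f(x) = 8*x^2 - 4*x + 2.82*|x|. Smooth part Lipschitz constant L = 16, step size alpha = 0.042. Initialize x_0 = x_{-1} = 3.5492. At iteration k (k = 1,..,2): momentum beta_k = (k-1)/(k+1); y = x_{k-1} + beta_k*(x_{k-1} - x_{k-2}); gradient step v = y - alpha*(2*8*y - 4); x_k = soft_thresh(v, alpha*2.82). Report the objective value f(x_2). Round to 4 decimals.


FISTA on f(x) = 8*x^2 - 4*x + 2.82*|x|
L = 16, alpha = 0.042
Iteration 1: beta = 0.0, y = 3.5492 + 0.0*(3.5492 - 3.5492) = 3.5492
  grad(y) = 52.7872, v = y - alpha*grad = 1.3321
  prox(v) = soft_thresh(1.3321, 0.1184) = 1.2137
Iteration 2: beta = 0.3333, y = 1.2137 + 0.3333*(1.2137 - 3.5492) = 0.4352
  grad(y) = 2.9631, v = y - alpha*grad = 0.3107
  prox(v) = soft_thresh(0.3107, 0.1184) = 0.1923
f(x_2) = 8*0.1923^2 - 4*0.1923 + 2.82*|0.1923| = 0.0689


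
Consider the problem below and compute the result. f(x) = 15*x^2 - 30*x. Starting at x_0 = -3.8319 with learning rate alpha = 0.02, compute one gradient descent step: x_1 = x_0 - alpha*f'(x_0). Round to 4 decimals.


We compute the gradient at x_0 and apply the update.
f'(x) = 30*x - 30
f'(-3.8319) = 30*-3.8319 - 30 = -144.957
x_1 = -3.8319 - 0.02*-144.957 = -0.9328
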